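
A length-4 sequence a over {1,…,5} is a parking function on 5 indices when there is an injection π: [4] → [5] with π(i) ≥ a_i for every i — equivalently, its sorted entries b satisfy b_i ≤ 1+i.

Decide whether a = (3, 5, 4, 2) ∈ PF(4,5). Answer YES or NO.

YES

Rearranged: b = (2, 3, 4, 5).
  b_1=2 ≤ 2
  b_2=3 ≤ 3
  b_3=4 ≤ 4
  b_4=5 ≤ 5
All bounds hold ⇒ YES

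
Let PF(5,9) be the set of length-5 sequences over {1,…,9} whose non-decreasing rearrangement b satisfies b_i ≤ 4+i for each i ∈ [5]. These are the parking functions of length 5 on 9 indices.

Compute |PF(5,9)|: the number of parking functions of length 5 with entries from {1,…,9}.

#PF = 5·10^4 = 5×10000 = 50000 (Pollak)
Example (4,8,9,6,3) → sorted (3,4,6,8,9): b_i ≤ 4+i ∀i, a PF.

50000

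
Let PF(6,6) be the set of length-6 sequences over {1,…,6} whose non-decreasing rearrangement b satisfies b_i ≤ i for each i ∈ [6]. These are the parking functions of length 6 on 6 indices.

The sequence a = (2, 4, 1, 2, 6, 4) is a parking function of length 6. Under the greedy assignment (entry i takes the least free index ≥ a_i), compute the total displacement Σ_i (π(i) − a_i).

2

Σπ = 21 ({1..6} each once); Σa = 2+4+1+2+6+4 = 19; disp = 21−19 = 2.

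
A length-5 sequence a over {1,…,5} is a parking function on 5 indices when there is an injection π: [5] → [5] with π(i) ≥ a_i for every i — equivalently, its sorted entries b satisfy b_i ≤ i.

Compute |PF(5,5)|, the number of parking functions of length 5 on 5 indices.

1296

|PF(5,5)| = (5+1−5)·(5+1)^{5−1} = 1×1296 = 1296 [KW]
Example (2,4,2,3,1) → sorted (1,2,2,3,4): b_i ≤ i ∀i, a PF.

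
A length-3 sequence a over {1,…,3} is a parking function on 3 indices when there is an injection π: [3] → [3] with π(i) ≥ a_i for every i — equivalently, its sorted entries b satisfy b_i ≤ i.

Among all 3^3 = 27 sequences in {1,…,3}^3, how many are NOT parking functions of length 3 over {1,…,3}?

11

Count = (4−3)·4^(3−1) = 1×16 = 16
E.g. (3,3,2) → sorted (2,3,3): b_1=2>1, not a PF.
3^3 − 16 = 27 − 16 = 11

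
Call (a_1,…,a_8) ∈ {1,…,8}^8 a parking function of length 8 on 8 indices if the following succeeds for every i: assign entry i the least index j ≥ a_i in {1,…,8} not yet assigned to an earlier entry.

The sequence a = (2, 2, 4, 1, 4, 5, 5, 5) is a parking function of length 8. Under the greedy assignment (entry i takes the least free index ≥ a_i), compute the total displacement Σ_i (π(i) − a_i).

Σπ = 36 ({1..8} each once); Σa = 2+2+4+1+4+5+5+5 = 28; disp = 36−28 = 8.

8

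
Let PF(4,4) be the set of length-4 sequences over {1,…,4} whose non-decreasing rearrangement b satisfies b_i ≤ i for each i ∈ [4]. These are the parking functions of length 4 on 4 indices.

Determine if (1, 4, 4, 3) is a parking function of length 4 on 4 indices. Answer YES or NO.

NO

Order a: b = (1, 3, 4, 4).
  b_1=1 ≤ 1
  b_2=3 > 2
  fails at i=2 ⇒ NO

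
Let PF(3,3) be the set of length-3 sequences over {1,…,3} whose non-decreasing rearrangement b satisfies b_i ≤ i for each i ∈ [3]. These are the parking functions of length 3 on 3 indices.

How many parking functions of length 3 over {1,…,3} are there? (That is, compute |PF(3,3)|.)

16

|PF| = (3+1−3)·(3+1)^{3−1} = 1×16 = 16 (Konheim–Weiss)
E.g. (1,1,1) → sorted (1,1,1): b_i ≤ i ∀i, a PF.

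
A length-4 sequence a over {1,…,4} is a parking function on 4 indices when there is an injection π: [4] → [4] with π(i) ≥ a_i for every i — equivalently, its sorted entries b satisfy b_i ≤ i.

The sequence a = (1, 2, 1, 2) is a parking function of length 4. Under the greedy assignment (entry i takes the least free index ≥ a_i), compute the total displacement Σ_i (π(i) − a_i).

Σπ(i) = 1+…+4 = 10; Σa = 1+2+1+2 = 6; disp = 10−6 = 4.

4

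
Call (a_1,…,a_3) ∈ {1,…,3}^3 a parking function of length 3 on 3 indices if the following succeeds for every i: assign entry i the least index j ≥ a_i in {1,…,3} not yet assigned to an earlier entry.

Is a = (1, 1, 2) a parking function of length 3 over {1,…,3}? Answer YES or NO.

Order a: b = (1, 1, 2).
  b_1=1 ≤ 1
  b_2=1 ≤ 2
  b_3=2 ≤ 3
All bounds hold ⇒ YES

YES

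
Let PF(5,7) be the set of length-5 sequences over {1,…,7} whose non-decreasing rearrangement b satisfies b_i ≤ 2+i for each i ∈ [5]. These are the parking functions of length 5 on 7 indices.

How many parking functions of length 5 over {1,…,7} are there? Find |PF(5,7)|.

|PF(5,7)| = 3·8^4 = 3 · 4096 = 12288 (Konheim–Weiss)
Example (6,6,5,2,1) → sorted (1,2,5,6,6): b_i ≤ 2+i ∀i, a PF.

12288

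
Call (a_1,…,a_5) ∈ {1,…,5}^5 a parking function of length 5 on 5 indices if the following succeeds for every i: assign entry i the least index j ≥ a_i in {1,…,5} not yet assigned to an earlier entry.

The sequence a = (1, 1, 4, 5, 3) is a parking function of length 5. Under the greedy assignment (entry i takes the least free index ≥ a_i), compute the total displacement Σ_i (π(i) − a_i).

Σπ = 5·6/2 = 15 (π permutes [5]); Σa = 1+1+4+5+3 = 14; disp = 15−14 = 1.

1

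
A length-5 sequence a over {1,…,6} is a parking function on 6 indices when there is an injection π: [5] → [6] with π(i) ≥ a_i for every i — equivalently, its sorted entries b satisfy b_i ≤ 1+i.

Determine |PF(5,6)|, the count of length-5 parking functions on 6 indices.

4802

|PF(5,6)| = (6−5+1)·(6+1)^(5−1) = 2·2401 = 4802 [KW]
One tuple (2,2,6,2,4) → sorted (2,2,2,4,6): b_i ≤ 1+i ∀i, a PF.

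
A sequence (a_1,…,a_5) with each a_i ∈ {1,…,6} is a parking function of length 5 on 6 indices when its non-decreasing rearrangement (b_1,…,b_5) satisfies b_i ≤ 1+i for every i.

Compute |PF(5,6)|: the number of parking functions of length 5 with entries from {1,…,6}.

|PF(5,6)| = 2·7^4 = 2·2401 = 4802
Check (4,2,4,1,5) → sorted (1,2,4,4,5): b_i ≤ 1+i ∀i, a PF.

4802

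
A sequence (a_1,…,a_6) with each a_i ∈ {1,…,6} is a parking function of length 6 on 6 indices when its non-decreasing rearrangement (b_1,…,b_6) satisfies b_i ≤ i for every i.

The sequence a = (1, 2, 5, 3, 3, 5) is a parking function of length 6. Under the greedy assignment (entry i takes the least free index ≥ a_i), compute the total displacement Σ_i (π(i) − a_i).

Σπ = 21 ({1..6} each once); Σa = 1+2+5+3+3+5 = 19; disp = 21−19 = 2.

2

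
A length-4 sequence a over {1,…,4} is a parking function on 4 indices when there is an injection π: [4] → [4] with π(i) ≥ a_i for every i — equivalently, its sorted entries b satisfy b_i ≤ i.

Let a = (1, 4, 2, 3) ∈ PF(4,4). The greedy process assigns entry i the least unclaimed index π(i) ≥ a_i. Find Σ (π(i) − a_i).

Σπ(i) = 1+…+4 = 10; Σa = 1+4+2+3 = 10; disp = 10−10 = 0.

0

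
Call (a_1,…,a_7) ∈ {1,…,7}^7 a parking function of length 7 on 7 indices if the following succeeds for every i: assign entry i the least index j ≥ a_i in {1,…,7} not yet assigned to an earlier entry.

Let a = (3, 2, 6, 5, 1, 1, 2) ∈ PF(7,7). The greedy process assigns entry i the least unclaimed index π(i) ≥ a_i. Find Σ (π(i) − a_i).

8

Σπ = 28 ({1..7} each once); Σa = 3+2+6+5+1+1+2 = 20; disp = 28−20 = 8.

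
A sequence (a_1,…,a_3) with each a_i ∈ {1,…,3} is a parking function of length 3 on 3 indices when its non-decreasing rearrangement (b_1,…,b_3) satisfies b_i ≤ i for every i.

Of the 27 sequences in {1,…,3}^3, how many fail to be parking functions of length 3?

Count = (4−3)·4^(3−1) = 1×16 = 16 (Konheim–Weiss)
Check (2,2,2) → sorted (2,2,2): b_1=2>1, not a PF.
Total 27; non-PF = 27−16 = 11

11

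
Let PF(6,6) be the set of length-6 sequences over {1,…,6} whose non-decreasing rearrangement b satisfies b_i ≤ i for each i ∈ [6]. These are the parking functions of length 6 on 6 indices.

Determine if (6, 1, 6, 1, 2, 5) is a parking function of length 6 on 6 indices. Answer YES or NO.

NO

Sorted: b = (1, 1, 2, 5, 6, 6).
  b_1=1 ≤ 1
  b_2=1 ≤ 2
  b_3=2 ≤ 3
  b_4=5 > 4
  fails at i=4 ⇒ NO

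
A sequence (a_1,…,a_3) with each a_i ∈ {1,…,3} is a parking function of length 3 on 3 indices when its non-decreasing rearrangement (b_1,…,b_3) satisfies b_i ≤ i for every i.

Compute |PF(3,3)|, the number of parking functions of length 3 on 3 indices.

16

#PF = 1·4^2 = 1·16 = 16 [KW]
Check (1,1,3) → sorted (1,1,3): b_i ≤ i ∀i, a PF.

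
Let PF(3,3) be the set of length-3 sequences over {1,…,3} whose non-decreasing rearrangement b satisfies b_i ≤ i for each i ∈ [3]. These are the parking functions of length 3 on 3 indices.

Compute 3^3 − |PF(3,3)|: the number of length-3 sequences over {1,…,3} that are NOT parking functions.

11

|PF| = 1·4^2 = 1 · 16 = 16
One tuple (3,3,1) → sorted (1,3,3): b_2=3>2, not a PF.
Total 27; non-PF = 27−16 = 11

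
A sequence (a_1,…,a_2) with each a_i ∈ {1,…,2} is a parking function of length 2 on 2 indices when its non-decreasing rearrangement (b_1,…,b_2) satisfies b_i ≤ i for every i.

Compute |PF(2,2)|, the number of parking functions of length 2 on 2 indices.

3

#PF = (2−2+1)·(2+1)^(2−1) = 1·3 = 3
Example (1,1) → sorted (1,1): b_i ≤ i ∀i, a PF.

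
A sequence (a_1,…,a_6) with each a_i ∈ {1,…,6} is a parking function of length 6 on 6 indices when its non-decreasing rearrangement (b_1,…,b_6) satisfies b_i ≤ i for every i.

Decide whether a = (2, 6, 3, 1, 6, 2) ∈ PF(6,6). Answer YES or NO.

Sorted: b = (1, 2, 2, 3, 6, 6).
  b_1=1 ≤ 1
  b_2=2 ≤ 2
  b_3=2 ≤ 3
  b_4=3 ≤ 4
  b_5=6 > 5
  fails at i=5 ⇒ NO

NO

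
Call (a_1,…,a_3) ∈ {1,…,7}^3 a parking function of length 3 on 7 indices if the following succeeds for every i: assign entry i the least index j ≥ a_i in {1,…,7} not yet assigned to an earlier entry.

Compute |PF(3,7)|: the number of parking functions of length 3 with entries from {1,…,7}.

320

Count = (8−3)·8^(3−1) = 5·64 = 320 (Konheim–Weiss)
Example (5,5,3) → sorted (3,5,5): b_i ≤ 4+i ∀i, a PF.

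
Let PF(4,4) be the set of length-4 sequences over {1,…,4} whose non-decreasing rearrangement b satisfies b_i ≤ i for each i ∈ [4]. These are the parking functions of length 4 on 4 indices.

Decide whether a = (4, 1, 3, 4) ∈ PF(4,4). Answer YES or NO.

NO

Sorted: b = (1, 3, 4, 4).
  b_1=1 ≤ 1
  b_2=3 > 2
  fails at i=2 ⇒ NO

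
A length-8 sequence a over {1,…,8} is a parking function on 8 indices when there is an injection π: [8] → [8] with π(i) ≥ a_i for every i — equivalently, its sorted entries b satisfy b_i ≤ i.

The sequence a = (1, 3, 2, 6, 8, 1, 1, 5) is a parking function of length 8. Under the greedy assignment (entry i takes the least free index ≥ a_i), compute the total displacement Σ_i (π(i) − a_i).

9

Σπ = 8·9/2 = 36 (π permutes [8]); Σa = 1+3+2+6+8+1+1+5 = 27; disp = 36−27 = 9.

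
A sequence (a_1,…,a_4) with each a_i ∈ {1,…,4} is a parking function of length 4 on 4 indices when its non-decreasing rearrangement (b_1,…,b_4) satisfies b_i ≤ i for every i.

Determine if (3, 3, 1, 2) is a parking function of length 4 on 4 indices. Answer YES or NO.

YES

Rearranged: b = (1, 2, 3, 3).
  b_1=1 ≤ 1
  b_2=2 ≤ 2
  b_3=3 ≤ 3
  b_4=3 ≤ 4
All bounds hold ⇒ YES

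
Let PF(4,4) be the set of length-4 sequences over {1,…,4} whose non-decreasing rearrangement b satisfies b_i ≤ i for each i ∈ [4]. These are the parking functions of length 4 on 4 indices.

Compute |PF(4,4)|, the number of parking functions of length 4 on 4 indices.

125

#PF = (5−4)·5^(4−1) = 1 · 125 = 125 (Konheim–Weiss)
E.g. (3,2,1,1) → sorted (1,1,2,3): b_i ≤ i ∀i, a PF.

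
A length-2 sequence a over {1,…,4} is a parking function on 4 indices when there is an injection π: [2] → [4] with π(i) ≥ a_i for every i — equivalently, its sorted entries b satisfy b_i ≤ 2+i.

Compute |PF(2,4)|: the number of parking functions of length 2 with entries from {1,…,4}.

15

|PF| = (5−2)·5^(2−1) = 3·5 = 15 (Konheim–Weiss)
Example (1,4) → sorted (1,4): b_i ≤ 2+i ∀i, a PF.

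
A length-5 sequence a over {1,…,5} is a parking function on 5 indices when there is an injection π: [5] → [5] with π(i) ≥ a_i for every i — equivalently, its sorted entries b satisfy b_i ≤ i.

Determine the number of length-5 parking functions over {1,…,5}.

1296

|PF(5,5)| = 1·6^4 = 1×1296 = 1296 (Konheim–Weiss)
One tuple (3,5,1,4,1) → sorted (1,1,3,4,5): b_i ≤ i ∀i, a PF.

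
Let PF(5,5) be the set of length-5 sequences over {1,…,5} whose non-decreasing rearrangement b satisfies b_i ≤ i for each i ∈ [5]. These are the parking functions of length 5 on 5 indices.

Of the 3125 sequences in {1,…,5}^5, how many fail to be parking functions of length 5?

#PF = (5−5+1)·(5+1)^(5−1) = 1×1296 = 1296 (Pollak)
E.g. (1,5,5,4,5) → sorted (1,4,5,5,5): b_2=4>2, not a PF.
Total 3125; non-PF = 3125−1296 = 1829

1829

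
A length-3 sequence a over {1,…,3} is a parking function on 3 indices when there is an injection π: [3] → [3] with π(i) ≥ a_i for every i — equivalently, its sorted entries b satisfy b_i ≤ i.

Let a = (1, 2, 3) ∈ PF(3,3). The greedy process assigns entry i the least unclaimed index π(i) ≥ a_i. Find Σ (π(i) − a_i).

0

Σπ(i) = 1+…+3 = 6; Σa = 1+2+3 = 6; disp = 6−6 = 0.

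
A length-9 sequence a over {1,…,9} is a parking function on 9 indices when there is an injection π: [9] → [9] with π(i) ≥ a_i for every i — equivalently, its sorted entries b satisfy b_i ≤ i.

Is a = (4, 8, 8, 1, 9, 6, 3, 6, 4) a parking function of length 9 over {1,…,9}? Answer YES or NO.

Order a: b = (1, 3, 4, 4, 6, 6, 8, 8, 9).
  b_1=1 ≤ 1
  b_2=3 > 2
  fails at i=2 ⇒ NO

NO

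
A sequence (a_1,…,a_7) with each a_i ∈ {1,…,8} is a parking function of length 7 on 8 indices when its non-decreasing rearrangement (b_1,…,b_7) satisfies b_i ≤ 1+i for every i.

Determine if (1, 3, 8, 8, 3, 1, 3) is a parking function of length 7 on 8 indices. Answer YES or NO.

NO

Sorted: b = (1, 1, 3, 3, 3, 8, 8).
  b_1=1 ≤ 2
  b_2=1 ≤ 3
  b_3=3 ≤ 4
  b_4=3 ≤ 5
  b_5=3 ≤ 6
  b_6=8 > 7
  fails at i=6 ⇒ NO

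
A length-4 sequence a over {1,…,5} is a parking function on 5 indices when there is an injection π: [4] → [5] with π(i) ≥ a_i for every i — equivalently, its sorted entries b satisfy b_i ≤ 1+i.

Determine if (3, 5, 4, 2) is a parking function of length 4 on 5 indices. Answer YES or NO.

Sorted: b = (2, 3, 4, 5).
  b_1=2 ≤ 2
  b_2=3 ≤ 3
  b_3=4 ≤ 4
  b_4=5 ≤ 5
All bounds hold ⇒ YES

YES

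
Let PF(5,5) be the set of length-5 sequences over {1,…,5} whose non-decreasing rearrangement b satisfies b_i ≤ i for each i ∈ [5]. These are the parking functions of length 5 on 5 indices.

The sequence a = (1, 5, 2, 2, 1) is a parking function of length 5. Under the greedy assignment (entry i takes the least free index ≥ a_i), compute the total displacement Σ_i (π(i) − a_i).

4

Σπ = 5·6/2 = 15 (π permutes [5]); Σa = 1+5+2+2+1 = 11; disp = 15−11 = 4.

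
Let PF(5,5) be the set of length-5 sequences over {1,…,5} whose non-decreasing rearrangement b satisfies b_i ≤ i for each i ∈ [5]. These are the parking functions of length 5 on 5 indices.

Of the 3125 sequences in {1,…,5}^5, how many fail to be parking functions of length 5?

1829

|PF(5,5)| = (5−5+1)·(5+1)^(5−1) = 1×1296 = 1296 [KW]
E.g. (5,2,3,4,5) → sorted (2,3,4,5,5): b_1=2>1, not a PF.
5^5 − 1296 = 3125 − 1296 = 1829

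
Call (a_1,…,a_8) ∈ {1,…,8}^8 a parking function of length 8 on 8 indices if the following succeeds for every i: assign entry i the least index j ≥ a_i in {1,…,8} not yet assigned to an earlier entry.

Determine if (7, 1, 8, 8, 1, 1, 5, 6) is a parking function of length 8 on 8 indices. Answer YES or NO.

Sorted: b = (1, 1, 1, 5, 6, 7, 8, 8).
  b_1=1 ≤ 1
  b_2=1 ≤ 2
  b_3=1 ≤ 3
  b_4=5 > 4
  fails at i=4 ⇒ NO

NO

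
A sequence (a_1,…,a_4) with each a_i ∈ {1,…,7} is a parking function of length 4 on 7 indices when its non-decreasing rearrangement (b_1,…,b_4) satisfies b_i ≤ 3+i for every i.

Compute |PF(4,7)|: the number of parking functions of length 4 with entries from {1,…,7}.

2048

|PF| = 4·8^3 = 4 · 512 = 2048 (Konheim–Weiss)
Check (7,1,3,6) → sorted (1,3,6,7): b_i ≤ 3+i ∀i, a PF.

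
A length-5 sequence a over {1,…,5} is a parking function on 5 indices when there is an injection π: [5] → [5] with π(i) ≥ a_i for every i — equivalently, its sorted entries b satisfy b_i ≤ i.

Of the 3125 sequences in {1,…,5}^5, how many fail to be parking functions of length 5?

1829

Count = (5−5+1)·(5+1)^(5−1) = 1×1296 = 1296 (Pollak)
One tuple (2,5,3,4,4) → sorted (2,3,4,4,5): b_1=2>1, not a PF.
Total 3125; non-PF = 3125−1296 = 1829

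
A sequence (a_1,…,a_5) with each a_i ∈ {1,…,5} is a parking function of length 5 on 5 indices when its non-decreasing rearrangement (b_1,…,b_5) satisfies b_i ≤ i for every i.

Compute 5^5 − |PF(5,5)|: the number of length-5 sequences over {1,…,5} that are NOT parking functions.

Count = 1·6^4 = 1×1296 = 1296 [KW]
Check (5,3,5,5,3) → sorted (3,3,5,5,5): b_1=3>1, not a PF.
5^5 − 1296 = 3125 − 1296 = 1829

1829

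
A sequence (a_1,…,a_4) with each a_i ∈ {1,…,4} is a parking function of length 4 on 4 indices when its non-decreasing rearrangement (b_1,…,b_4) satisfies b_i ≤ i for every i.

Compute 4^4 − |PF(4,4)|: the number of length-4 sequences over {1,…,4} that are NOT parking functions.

|PF(4,4)| = (4+1−4)·(4+1)^{4−1} = 1 · 125 = 125
Example (2,3,3,2) → sorted (2,2,3,3): b_1=2>1, not a PF.
So 256 − 125 = 131 fail.

131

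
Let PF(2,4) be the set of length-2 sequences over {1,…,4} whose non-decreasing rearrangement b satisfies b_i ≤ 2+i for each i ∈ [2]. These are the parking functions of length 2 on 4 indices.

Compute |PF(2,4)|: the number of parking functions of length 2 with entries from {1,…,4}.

15

#PF = (5−2)·5^(2−1) = 3 · 5 = 15 (Konheim–Weiss)
One tuple (3,2) → sorted (2,3): b_i ≤ 2+i ∀i, a PF.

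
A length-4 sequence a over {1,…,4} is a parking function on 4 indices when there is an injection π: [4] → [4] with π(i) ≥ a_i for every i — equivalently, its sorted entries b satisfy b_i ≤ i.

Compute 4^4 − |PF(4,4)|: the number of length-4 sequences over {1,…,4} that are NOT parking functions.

Count = (5−4)·5^(4−1) = 1×125 = 125 [KW]
One tuple (4,2,3,3) → sorted (2,3,3,4): b_1=2>1, not a PF.
4^4 − 125 = 256 − 125 = 131

131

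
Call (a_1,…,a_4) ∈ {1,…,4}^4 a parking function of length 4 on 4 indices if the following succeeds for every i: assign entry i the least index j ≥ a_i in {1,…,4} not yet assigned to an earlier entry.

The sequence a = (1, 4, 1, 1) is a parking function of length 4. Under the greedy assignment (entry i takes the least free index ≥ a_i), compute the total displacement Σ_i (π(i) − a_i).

3

Σπ = 10 ({1..4} each once); Σa = 1+4+1+1 = 7; disp = 10−7 = 3.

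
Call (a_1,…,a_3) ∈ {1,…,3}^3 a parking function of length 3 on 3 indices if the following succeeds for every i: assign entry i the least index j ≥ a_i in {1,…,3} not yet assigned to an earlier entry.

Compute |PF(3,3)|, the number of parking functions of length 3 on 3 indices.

#PF = (3+1−3)·(3+1)^{3−1} = 1·16 = 16 [KW]
Example (2,1,1) → sorted (1,1,2): b_i ≤ i ∀i, a PF.

16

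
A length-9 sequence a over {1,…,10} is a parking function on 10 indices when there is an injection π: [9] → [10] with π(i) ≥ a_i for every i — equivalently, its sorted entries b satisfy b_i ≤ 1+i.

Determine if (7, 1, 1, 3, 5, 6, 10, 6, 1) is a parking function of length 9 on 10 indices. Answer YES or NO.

YES

Rearranged: b = (1, 1, 1, 3, 5, 6, 6, 7, 10).
  b_1=1 ≤ 2
  b_2=1 ≤ 3
  b_3=1 ≤ 4
  b_4=3 ≤ 5
  b_5=5 ≤ 6
  b_6=6 ≤ 7
  b_7=6 ≤ 8
  b_8=7 ≤ 9
  b_9=10 ≤ 10
All bounds hold ⇒ YES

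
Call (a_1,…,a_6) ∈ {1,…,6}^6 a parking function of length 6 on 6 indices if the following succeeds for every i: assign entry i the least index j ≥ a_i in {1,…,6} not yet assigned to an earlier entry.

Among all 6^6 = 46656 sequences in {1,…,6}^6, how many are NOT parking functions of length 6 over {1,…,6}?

29849

|PF(6,6)| = (6−6+1)·(6+1)^(6−1) = 1·16807 = 16807 [KW]
E.g. (6,6,5,6,1,2) → sorted (1,2,5,6,6,6): b_3=5>3, not a PF.
Total 46656; non-PF = 46656−16807 = 29849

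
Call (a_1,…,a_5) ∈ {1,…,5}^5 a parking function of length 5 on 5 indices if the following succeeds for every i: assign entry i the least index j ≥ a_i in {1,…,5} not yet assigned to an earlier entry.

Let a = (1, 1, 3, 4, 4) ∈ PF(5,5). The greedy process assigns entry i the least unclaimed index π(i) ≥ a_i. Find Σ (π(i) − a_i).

Σπ = 15 ({1..5} each once); Σa = 1+1+3+4+4 = 13; disp = 15−13 = 2.

2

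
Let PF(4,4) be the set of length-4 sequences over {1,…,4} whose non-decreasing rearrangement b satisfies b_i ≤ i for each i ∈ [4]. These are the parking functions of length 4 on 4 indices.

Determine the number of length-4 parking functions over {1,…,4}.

125

#PF = (5−4)·5^(4−1) = 1·125 = 125
Check (1,3,1,2) → sorted (1,1,2,3): b_i ≤ i ∀i, a PF.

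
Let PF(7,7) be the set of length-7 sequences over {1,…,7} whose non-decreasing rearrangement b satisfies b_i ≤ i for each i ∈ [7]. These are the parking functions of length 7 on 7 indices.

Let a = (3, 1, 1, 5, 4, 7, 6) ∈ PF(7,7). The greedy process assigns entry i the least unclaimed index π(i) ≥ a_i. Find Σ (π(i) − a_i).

1

Σπ = 7·8/2 = 28 (π permutes [7]); Σa = 3+1+1+5+4+7+6 = 27; disp = 28−27 = 1.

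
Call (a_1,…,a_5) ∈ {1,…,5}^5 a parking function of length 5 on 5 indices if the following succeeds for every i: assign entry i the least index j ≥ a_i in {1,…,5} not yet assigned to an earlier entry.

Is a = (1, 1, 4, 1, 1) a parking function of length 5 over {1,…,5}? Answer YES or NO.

Order a: b = (1, 1, 1, 1, 4).
  b_1=1 ≤ 1
  b_2=1 ≤ 2
  b_3=1 ≤ 3
  b_4=1 ≤ 4
  b_5=4 ≤ 5
All bounds hold ⇒ YES

YES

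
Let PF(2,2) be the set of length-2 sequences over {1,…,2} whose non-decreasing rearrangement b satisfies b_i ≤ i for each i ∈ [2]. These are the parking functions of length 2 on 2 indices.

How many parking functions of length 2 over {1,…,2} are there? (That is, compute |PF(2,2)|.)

|PF| = (2+1−2)·(2+1)^{2−1} = 1 · 3 = 3
Example (1,2) → sorted (1,2): b_i ≤ i ∀i, a PF.

3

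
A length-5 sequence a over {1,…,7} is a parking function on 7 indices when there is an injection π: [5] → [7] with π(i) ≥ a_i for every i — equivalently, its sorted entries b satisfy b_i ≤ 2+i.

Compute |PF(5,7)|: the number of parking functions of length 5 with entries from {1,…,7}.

|PF(5,7)| = 3·8^4 = 3 · 4096 = 12288 [KW]
E.g. (2,4,1,3,4) → sorted (1,2,3,4,4): b_i ≤ 2+i ∀i, a PF.

12288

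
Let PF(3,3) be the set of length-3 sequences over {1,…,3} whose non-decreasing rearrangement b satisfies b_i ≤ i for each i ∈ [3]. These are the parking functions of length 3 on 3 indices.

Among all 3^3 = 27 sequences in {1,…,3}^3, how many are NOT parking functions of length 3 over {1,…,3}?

|PF(3,3)| = 1·4^2 = 1×16 = 16 [KW]
One tuple (2,2,3) → sorted (2,2,3): b_1=2>1, not a PF.
3^3 − 16 = 27 − 16 = 11

11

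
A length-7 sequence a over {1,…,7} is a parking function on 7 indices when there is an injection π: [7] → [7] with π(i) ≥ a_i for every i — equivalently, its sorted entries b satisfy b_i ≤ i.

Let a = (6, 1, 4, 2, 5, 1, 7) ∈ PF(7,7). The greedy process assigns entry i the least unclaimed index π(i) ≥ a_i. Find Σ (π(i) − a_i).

2

Σπ = 7·8/2 = 28 (π permutes [7]); Σa = 6+1+4+2+5+1+7 = 26; disp = 28−26 = 2.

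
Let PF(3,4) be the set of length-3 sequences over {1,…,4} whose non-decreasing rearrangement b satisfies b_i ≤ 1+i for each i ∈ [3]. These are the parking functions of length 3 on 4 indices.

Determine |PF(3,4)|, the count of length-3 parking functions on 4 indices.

Count = (5−3)·5^(3−1) = 2 · 25 = 50 [KW]
Check (1,1,3) → sorted (1,1,3): b_i ≤ 1+i ∀i, a PF.

50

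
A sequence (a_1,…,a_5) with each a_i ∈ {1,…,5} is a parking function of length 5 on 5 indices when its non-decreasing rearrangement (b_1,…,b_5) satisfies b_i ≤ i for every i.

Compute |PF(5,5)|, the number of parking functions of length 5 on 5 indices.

#PF = (5−5+1)·(5+1)^(5−1) = 1×1296 = 1296
One tuple (1,1,1,1,3) → sorted (1,1,1,1,3): b_i ≤ i ∀i, a PF.

1296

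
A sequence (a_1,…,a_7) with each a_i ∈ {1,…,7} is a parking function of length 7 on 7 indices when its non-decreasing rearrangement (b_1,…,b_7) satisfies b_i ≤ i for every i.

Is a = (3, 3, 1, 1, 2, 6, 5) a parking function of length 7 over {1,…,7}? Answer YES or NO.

YES

Rearranged: b = (1, 1, 2, 3, 3, 5, 6).
  b_1=1 ≤ 1
  b_2=1 ≤ 2
  b_3=2 ≤ 3
  b_4=3 ≤ 4
  b_5=3 ≤ 5
  b_6=5 ≤ 6
  b_7=6 ≤ 7
All bounds hold ⇒ YES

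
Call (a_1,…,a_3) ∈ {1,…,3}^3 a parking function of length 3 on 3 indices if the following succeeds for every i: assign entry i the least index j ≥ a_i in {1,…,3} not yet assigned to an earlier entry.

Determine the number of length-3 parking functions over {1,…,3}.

Count = 1·4^2 = 1·16 = 16
E.g. (2,1,3) → sorted (1,2,3): b_i ≤ i ∀i, a PF.

16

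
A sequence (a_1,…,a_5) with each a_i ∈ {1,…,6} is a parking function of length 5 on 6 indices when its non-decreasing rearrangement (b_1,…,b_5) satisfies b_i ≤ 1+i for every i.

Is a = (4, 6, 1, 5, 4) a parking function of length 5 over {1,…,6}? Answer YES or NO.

NO

Order a: b = (1, 4, 4, 5, 6).
  b_1=1 ≤ 2
  b_2=4 > 3
  fails at i=2 ⇒ NO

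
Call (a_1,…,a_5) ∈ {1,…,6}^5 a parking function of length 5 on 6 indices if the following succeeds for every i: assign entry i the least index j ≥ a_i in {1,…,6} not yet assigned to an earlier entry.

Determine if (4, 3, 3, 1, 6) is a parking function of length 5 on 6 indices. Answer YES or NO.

YES

Sorted: b = (1, 3, 3, 4, 6).
  b_1=1 ≤ 2
  b_2=3 ≤ 3
  b_3=3 ≤ 4
  b_4=4 ≤ 5
  b_5=6 ≤ 6
All bounds hold ⇒ YES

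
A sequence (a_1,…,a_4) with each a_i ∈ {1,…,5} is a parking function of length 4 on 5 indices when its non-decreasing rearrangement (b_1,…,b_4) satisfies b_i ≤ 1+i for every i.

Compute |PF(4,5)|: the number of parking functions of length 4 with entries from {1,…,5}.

|PF| = (6−4)·6^(4−1) = 2 · 216 = 432 (Konheim–Weiss)
Example (4,4,3,2) → sorted (2,3,4,4): b_i ≤ 1+i ∀i, a PF.

432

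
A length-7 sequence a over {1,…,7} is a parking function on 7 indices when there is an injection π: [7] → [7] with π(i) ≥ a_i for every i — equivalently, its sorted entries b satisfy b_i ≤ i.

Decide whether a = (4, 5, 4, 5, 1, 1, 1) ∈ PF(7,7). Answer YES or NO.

YES

Order a: b = (1, 1, 1, 4, 4, 5, 5).
  b_1=1 ≤ 1
  b_2=1 ≤ 2
  b_3=1 ≤ 3
  b_4=4 ≤ 4
  b_5=4 ≤ 5
  b_6=5 ≤ 6
  b_7=5 ≤ 7
All bounds hold ⇒ YES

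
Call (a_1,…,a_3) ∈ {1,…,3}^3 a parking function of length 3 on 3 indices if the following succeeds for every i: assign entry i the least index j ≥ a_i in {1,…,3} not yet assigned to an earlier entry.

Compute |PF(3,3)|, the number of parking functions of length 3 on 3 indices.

|PF| = 1·4^2 = 1×16 = 16 [KW]
Example (1,3,1) → sorted (1,1,3): b_i ≤ i ∀i, a PF.

16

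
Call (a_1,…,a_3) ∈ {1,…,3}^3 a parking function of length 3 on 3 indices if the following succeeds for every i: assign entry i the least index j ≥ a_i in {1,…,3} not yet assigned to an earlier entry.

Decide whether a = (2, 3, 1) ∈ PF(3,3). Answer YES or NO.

YES

Rearranged: b = (1, 2, 3).
  b_1=1 ≤ 1
  b_2=2 ≤ 2
  b_3=3 ≤ 3
All bounds hold ⇒ YES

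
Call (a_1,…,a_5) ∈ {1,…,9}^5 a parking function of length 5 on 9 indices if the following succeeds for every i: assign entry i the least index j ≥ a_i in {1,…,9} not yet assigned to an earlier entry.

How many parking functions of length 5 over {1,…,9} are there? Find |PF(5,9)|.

50000

#PF = (9+1−5)·(9+1)^{5−1} = 5·10000 = 50000 (Pollak)
Example (5,5,5,1,1) → sorted (1,1,5,5,5): b_i ≤ 4+i ∀i, a PF.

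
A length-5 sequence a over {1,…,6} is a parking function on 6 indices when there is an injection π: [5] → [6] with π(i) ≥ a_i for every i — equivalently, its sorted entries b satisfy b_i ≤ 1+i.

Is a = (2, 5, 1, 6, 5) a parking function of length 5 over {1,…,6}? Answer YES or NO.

NO

Sorted: b = (1, 2, 5, 5, 6).
  b_1=1 ≤ 2
  b_2=2 ≤ 3
  b_3=5 > 4
  fails at i=3 ⇒ NO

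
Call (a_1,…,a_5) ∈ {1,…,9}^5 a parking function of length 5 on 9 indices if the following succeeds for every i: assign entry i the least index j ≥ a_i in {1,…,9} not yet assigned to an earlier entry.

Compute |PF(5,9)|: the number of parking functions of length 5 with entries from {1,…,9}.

#PF = (9−5+1)·(9+1)^(5−1) = 5·10000 = 50000 (Pollak)
E.g. (9,7,1,3,8) → sorted (1,3,7,8,9): b_i ≤ 4+i ∀i, a PF.

50000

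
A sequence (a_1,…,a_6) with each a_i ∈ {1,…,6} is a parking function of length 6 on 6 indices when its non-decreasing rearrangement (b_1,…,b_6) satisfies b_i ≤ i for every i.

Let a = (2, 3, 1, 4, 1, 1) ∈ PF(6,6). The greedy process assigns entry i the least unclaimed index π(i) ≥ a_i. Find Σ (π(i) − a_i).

Σπ = 21 ({1..6} each once); Σa = 2+3+1+4+1+1 = 12; disp = 21−12 = 9.

9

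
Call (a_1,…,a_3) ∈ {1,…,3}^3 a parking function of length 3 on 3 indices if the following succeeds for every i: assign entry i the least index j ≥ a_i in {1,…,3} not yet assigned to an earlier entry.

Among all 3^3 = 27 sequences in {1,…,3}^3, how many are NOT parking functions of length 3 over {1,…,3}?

#PF = 1·4^2 = 1×16 = 16 (Konheim–Weiss)
One tuple (3,3,3) → sorted (3,3,3): b_1=3>1, not a PF.
So 27 − 16 = 11 fail.

11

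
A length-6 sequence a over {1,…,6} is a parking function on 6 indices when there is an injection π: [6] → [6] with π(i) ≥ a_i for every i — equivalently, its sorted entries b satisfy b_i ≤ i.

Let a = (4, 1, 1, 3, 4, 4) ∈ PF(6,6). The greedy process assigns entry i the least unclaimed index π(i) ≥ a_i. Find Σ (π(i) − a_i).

Σπ(i) = 1+…+6 = 21; Σa = 4+1+1+3+4+4 = 17; disp = 21−17 = 4.

4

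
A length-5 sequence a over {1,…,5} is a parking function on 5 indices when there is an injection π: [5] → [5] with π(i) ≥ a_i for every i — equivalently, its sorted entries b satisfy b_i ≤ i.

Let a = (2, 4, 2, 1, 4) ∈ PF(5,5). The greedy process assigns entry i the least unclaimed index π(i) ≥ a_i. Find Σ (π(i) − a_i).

Σπ(i) = 1+…+5 = 15; Σa = 2+4+2+1+4 = 13; disp = 15−13 = 2.

2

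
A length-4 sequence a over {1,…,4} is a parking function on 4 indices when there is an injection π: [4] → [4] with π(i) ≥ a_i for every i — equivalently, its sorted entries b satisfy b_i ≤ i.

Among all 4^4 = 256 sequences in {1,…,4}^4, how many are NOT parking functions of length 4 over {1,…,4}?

|PF| = 1·5^3 = 1·125 = 125 (Konheim–Weiss)
E.g. (4,2,4,4) → sorted (2,4,4,4): b_1=2>1, not a PF.
Total 256; non-PF = 256−125 = 131

131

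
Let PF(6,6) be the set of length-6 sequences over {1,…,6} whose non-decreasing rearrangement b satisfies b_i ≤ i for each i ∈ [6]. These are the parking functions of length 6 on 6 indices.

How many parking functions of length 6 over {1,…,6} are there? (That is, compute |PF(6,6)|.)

#PF = 1·7^5 = 1·16807 = 16807 [KW]
E.g. (3,4,1,1,2,2) → sorted (1,1,2,2,3,4): b_i ≤ i ∀i, a PF.

16807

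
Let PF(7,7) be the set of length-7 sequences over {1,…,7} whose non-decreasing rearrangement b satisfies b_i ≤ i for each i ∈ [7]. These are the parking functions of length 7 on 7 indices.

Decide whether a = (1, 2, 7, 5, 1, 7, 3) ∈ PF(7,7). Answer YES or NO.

NO

Sorted: b = (1, 1, 2, 3, 5, 7, 7).
  b_1=1 ≤ 1
  b_2=1 ≤ 2
  b_3=2 ≤ 3
  b_4=3 ≤ 4
  b_5=5 ≤ 5
  b_6=7 > 6
  fails at i=6 ⇒ NO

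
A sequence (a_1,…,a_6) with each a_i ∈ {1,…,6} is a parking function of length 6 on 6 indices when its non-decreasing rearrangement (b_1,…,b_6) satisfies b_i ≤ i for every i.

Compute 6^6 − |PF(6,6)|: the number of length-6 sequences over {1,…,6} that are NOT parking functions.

29849

|PF| = (6−6+1)·(6+1)^(6−1) = 1 · 16807 = 16807 (Pollak)
E.g. (3,2,3,5,5,5) → sorted (2,3,3,5,5,5): b_1=2>1, not a PF.
So 46656 − 16807 = 29849 fail.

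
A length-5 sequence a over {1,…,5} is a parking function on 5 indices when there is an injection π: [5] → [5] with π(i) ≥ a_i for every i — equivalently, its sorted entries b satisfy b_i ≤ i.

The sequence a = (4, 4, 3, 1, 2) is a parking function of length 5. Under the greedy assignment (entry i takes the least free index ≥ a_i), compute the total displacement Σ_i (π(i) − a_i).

Σπ(i) = 1+…+5 = 15; Σa = 4+4+3+1+2 = 14; disp = 15−14 = 1.

1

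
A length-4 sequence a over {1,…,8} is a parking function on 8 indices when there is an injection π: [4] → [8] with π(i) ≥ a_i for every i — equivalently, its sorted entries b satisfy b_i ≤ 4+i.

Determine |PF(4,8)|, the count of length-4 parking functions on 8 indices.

3645

#PF = (8−4+1)·(8+1)^(4−1) = 5×729 = 3645 (Konheim–Weiss)
Check (5,6,5,8) → sorted (5,5,6,8): b_i ≤ 4+i ∀i, a PF.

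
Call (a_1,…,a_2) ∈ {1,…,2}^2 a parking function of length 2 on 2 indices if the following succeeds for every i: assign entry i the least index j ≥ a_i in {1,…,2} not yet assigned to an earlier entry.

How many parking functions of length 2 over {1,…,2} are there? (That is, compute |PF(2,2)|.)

#PF = 1·3^1 = 1·3 = 3
E.g. (1,2) → sorted (1,2): b_i ≤ i ∀i, a PF.

3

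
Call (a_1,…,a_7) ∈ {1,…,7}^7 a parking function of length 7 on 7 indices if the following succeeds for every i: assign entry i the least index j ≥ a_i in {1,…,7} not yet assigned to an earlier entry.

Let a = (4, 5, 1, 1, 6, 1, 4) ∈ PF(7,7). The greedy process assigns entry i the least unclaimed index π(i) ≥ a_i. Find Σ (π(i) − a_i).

6

Σπ = 7·8/2 = 28 (π permutes [7]); Σa = 4+5+1+1+6+1+4 = 22; disp = 28−22 = 6.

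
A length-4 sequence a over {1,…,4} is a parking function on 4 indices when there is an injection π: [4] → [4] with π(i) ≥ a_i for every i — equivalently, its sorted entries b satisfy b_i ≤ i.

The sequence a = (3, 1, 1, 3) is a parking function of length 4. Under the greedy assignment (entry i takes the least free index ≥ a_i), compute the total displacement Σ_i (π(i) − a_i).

Σπ = 4·5/2 = 10 (π permutes [4]); Σa = 3+1+1+3 = 8; disp = 10−8 = 2.

2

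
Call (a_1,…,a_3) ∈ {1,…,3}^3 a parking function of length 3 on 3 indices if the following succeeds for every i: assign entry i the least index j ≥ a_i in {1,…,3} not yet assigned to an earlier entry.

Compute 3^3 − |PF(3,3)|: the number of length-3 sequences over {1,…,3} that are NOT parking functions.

11

|PF| = (3−3+1)·(3+1)^(3−1) = 1·16 = 16 (Pollak)
One tuple (2,3,3) → sorted (2,3,3): b_1=2>1, not a PF.
Total 27; non-PF = 27−16 = 11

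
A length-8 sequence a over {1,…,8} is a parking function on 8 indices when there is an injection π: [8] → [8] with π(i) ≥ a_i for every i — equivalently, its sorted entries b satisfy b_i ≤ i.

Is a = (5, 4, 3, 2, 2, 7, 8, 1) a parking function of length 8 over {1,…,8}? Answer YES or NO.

YES

Sorted: b = (1, 2, 2, 3, 4, 5, 7, 8).
  b_1=1 ≤ 1
  b_2=2 ≤ 2
  b_3=2 ≤ 3
  b_4=3 ≤ 4
  b_5=4 ≤ 5
  b_6=5 ≤ 6
  b_7=7 ≤ 7
  b_8=8 ≤ 8
All bounds hold ⇒ YES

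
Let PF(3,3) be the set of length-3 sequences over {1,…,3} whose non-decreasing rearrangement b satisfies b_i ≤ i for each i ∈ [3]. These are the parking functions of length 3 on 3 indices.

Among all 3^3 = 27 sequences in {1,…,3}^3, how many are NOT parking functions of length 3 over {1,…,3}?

11

#PF = 1·4^2 = 1 · 16 = 16 (Pollak)
Example (2,3,2) → sorted (2,2,3): b_1=2>1, not a PF.
Total 27; non-PF = 27−16 = 11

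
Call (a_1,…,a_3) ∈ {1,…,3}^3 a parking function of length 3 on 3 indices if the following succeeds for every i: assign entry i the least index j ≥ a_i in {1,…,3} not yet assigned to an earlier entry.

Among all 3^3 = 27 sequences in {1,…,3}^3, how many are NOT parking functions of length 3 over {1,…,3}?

|PF(3,3)| = 1·4^2 = 1×16 = 16 [KW]
Example (1,3,3) → sorted (1,3,3): b_2=3>2, not a PF.
So 27 − 16 = 11 fail.

11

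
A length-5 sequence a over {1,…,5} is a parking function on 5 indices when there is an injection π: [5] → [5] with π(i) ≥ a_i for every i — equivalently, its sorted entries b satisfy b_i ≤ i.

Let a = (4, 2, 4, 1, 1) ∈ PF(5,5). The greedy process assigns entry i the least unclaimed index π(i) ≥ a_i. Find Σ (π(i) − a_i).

Σπ = 5·6/2 = 15 (π permutes [5]); Σa = 4+2+4+1+1 = 12; disp = 15−12 = 3.

3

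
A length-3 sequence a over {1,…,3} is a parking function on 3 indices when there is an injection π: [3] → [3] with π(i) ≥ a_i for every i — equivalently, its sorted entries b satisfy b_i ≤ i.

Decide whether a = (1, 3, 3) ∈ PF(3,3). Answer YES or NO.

Rearranged: b = (1, 3, 3).
  b_1=1 ≤ 1
  b_2=3 > 2
  fails at i=2 ⇒ NO

NO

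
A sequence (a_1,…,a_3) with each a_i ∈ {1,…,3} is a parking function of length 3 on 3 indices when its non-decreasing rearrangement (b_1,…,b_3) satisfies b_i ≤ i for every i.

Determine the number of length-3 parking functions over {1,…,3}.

|PF(3,3)| = (4−3)·4^(3−1) = 1×16 = 16 (Konheim–Weiss)
Check (2,3,1) → sorted (1,2,3): b_i ≤ i ∀i, a PF.

16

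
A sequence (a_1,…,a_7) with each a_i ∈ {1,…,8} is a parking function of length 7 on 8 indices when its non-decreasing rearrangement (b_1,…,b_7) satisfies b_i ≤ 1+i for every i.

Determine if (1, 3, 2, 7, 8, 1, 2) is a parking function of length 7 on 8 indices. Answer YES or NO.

YES

Order a: b = (1, 1, 2, 2, 3, 7, 8).
  b_1=1 ≤ 2
  b_2=1 ≤ 3
  b_3=2 ≤ 4
  b_4=2 ≤ 5
  b_5=3 ≤ 6
  b_6=7 ≤ 7
  b_7=8 ≤ 8
All bounds hold ⇒ YES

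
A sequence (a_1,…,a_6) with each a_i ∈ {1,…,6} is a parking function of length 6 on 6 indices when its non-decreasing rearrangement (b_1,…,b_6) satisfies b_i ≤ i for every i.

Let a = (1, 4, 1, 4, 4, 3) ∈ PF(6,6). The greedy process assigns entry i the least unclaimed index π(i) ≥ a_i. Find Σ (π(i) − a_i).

Σπ(i) = 1+…+6 = 21; Σa = 1+4+1+4+4+3 = 17; disp = 21−17 = 4.

4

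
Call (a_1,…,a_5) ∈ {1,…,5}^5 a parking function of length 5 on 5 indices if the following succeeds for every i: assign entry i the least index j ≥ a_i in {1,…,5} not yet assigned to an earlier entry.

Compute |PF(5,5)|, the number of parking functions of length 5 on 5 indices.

|PF| = 1·6^4 = 1×1296 = 1296 [KW]
Example (5,1,4,1,3) → sorted (1,1,3,4,5): b_i ≤ i ∀i, a PF.

1296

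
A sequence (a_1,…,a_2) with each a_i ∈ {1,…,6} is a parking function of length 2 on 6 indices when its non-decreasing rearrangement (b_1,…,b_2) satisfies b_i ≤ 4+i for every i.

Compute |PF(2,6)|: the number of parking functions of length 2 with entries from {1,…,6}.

#PF = (6+1−2)·(6+1)^{2−1} = 5·7 = 35
Check (1,2) → sorted (1,2): b_i ≤ 4+i ∀i, a PF.

35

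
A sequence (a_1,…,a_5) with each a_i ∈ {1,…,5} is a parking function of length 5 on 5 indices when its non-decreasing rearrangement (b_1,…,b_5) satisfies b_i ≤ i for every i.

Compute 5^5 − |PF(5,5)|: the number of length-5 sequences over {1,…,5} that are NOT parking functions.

#PF = 1·6^4 = 1·1296 = 1296 [KW]
Check (1,5,1,5,5) → sorted (1,1,5,5,5): b_3=5>3, not a PF.
5^5 − 1296 = 3125 − 1296 = 1829

1829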